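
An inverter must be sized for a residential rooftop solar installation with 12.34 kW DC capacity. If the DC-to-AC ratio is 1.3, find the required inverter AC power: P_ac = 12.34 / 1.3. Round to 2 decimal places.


The inverter AC capacity is determined by the DC/AC ratio.
Given: P_dc = 12.34 kW, DC/AC ratio = 1.3
P_ac = P_dc / ratio = 12.34 / 1.3
P_ac = 9.49 kW

9.49


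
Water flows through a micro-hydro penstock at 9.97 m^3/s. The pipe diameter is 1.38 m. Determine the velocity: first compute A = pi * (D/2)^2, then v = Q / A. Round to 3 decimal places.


Compute pipe cross-sectional area:
  A = pi * (D/2)^2 = pi * (1.38/2)^2 = 1.4957 m^2
Calculate velocity:
  v = Q / A = 9.97 / 1.4957
  v = 6.666 m/s

6.666


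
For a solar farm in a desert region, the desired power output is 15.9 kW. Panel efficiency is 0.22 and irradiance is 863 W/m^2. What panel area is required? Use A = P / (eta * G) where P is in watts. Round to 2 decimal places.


Convert target power to watts: P = 15.9 * 1000 = 15900.0 W
Compute denominator: eta * G = 0.22 * 863 = 189.86
Required area A = P / (eta * G) = 15900.0 / 189.86
A = 83.75 m^2

83.75


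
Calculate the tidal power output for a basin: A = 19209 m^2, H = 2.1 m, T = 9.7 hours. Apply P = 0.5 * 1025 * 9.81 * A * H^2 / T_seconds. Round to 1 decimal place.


Convert period to seconds: T = 9.7 * 3600 = 34920.0 s
H^2 = 2.1^2 = 4.41
P = 0.5 * rho * g * A * H^2 / T
P = 0.5 * 1025 * 9.81 * 19209 * 4.41 / 34920.0
P = 12196.4 W

12196.4


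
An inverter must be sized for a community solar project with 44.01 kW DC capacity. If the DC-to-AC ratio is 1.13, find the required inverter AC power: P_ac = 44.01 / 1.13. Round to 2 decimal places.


The inverter AC capacity is determined by the DC/AC ratio.
Given: P_dc = 44.01 kW, DC/AC ratio = 1.13
P_ac = P_dc / ratio = 44.01 / 1.13
P_ac = 38.95 kW

38.95


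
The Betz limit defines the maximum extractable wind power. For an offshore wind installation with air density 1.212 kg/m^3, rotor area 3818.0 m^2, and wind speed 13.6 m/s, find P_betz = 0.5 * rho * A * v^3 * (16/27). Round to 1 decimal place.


The Betz coefficient Cp_max = 16/27 = 0.5926
v^3 = 13.6^3 = 2515.456
P_betz = 0.5 * rho * A * v^3 * Cp_max
P_betz = 0.5 * 1.212 * 3818.0 * 2515.456 * 0.5926
P_betz = 3448907.1 W

3448907.1


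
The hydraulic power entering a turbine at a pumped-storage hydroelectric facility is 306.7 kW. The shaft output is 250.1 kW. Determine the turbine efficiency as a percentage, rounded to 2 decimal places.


Turbine efficiency = (output power / input power) * 100
eta = (250.1 / 306.7) * 100
eta = 81.55%

81.55


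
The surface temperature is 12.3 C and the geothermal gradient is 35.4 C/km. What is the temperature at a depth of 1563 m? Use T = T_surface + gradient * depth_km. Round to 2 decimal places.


Convert depth to km: 1563 / 1000 = 1.563 km
Temperature increase = gradient * depth_km = 35.4 * 1.563 = 55.33 C
Temperature at depth = T_surface + delta_T = 12.3 + 55.33
T = 67.63 C

67.63


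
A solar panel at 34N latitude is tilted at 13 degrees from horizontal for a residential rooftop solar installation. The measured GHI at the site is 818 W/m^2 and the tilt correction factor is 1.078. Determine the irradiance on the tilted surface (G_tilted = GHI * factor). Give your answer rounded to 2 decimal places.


Identify the given values:
  GHI = 818 W/m^2, tilt correction factor = 1.078
Apply the formula G_tilted = GHI * factor:
  G_tilted = 818 * 1.078
  G_tilted = 881.80 W/m^2

881.80


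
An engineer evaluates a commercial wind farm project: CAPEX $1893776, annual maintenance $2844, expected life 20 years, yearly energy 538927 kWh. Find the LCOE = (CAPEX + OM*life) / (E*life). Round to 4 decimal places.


Total cost = CAPEX + OM * lifetime = 1893776 + 2844 * 20 = 1893776 + 56880 = 1950656
Total generation = annual * lifetime = 538927 * 20 = 10778540 kWh
LCOE = 1950656 / 10778540
LCOE = 0.1810 $/kWh

0.1810


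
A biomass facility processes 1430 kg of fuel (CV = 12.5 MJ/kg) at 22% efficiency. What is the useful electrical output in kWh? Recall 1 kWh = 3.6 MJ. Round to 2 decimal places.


Total energy = mass * CV = 1430 * 12.5 = 17875.0 MJ
Useful energy = total * eta = 17875.0 * 0.22 = 3932.5 MJ
Convert to kWh: 3932.5 / 3.6
Useful energy = 1092.36 kWh

1092.36


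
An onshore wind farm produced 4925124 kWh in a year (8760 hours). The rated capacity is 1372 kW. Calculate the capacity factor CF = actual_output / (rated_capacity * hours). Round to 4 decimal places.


Capacity factor = actual output / maximum possible output
Maximum possible = rated * hours = 1372 * 8760 = 12018720 kWh
CF = 4925124 / 12018720
CF = 0.4098

0.4098


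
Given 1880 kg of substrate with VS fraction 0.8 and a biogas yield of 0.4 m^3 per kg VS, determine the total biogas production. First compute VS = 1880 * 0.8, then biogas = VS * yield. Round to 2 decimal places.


Compute volatile solids:
  VS = mass * VS_fraction = 1880 * 0.8 = 1504.0 kg
Calculate biogas volume:
  Biogas = VS * specific_yield = 1504.0 * 0.4
  Biogas = 601.60 m^3

601.60


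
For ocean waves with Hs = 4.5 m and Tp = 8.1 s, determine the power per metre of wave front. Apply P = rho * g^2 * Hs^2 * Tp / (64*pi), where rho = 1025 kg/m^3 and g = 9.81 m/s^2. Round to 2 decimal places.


Apply wave power formula:
  g^2 = 9.81^2 = 96.2361
  Hs^2 = 4.5^2 = 20.25
  Numerator = rho * g^2 * Hs^2 * Tp = 1025 * 96.2361 * 20.25 * 8.1 = 16179754.46
  Denominator = 64 * pi = 201.0619
  P = 16179754.46 / 201.0619 = 80471.50 W/m

80471.50


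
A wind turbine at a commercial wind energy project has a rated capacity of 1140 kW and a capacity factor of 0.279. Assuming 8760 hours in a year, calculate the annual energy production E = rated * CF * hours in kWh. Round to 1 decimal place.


Annual energy = rated_kW * capacity_factor * hours_per_year
Given: P_rated = 1140 kW, CF = 0.279, hours = 8760
E = 1140 * 0.279 * 8760
E = 2786205.6 kWh

2786205.6


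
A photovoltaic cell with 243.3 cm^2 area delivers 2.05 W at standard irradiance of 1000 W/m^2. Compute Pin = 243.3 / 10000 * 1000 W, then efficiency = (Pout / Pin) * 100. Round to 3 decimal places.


First compute the input power:
  Pin = area_cm2 / 10000 * G = 243.3 / 10000 * 1000 = 24.33 W
Then compute efficiency:
  Efficiency = (Pout / Pin) * 100 = (2.05 / 24.33) * 100
  Efficiency = 8.426%

8.426


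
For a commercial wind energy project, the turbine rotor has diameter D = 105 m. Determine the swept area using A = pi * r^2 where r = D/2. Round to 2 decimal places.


Compute the rotor radius:
  r = D / 2 = 105 / 2 = 52.5 m
Calculate swept area:
  A = pi * r^2 = pi * 52.5^2
  A = 8659.01 m^2

8659.01


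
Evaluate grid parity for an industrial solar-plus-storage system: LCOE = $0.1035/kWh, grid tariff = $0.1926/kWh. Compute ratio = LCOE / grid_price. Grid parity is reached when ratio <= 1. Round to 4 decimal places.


Compare LCOE to grid price:
  LCOE = $0.1035/kWh, Grid price = $0.1926/kWh
  Ratio = LCOE / grid_price = 0.1035 / 0.1926 = 0.5374
  Grid parity achieved (ratio <= 1)? yes

0.5374


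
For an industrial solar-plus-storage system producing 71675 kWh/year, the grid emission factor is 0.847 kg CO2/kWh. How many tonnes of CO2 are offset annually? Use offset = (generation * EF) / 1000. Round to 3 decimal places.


CO2 offset in kg = generation * emission_factor
CO2 offset = 71675 * 0.847 = 60708.73 kg
Convert to tonnes:
  CO2 offset = 60708.73 / 1000 = 60.709 tonnes

60.709


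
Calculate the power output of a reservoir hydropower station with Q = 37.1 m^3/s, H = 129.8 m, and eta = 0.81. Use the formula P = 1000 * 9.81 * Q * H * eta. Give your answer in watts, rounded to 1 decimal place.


Apply the hydropower formula P = rho * g * Q * H * eta
rho * g = 1000 * 9.81 = 9810.0
P = 9810.0 * 37.1 * 129.8 * 0.81
P = 38265080.2 W

38265080.2


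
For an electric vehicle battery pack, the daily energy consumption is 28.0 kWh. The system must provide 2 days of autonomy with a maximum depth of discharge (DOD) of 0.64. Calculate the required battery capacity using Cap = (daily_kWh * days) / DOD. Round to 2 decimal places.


Total energy needed = daily * days = 28.0 * 2 = 56.0 kWh
Account for depth of discharge:
  Cap = total_energy / DOD = 56.0 / 0.64
  Cap = 87.50 kWh

87.50


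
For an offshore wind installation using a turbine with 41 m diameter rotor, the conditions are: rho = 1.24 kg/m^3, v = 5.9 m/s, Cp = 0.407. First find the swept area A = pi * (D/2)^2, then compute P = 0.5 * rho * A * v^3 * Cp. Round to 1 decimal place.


Step 1 -- Compute swept area:
  A = pi * (D/2)^2 = pi * (41/2)^2 = 1320.25 m^2
Step 2 -- Apply wind power equation:
  P = 0.5 * rho * A * v^3 * Cp
  v^3 = 5.9^3 = 205.379
  P = 0.5 * 1.24 * 1320.25 * 205.379 * 0.407
  P = 68422.6 W

68422.6


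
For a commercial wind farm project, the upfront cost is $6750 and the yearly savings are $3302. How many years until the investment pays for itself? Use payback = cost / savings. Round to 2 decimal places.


Simple payback period = initial cost / annual savings
Payback = 6750 / 3302
Payback = 2.04 years

2.04


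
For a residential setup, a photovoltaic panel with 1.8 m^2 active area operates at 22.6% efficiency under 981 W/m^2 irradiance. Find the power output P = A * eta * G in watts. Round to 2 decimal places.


Use the solar power formula P = A * eta * G.
Given: A = 1.8 m^2, eta = 0.226, G = 981 W/m^2
P = 1.8 * 0.226 * 981
P = 399.07 W

399.07


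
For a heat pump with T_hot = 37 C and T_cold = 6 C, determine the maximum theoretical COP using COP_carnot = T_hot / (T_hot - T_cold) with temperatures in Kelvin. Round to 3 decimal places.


Convert to Kelvin:
  T_hot = 37 + 273.15 = 310.15 K
  T_cold = 6 + 273.15 = 279.15 K
Apply Carnot COP formula:
  COP = T_hot_K / (T_hot_K - T_cold_K) = 310.15 / 31.0
  COP = 10.005

10.005


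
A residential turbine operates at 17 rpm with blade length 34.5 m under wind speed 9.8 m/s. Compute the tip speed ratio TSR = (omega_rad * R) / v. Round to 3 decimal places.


Convert rotational speed to rad/s:
  omega = 17 * 2 * pi / 60 = 1.7802 rad/s
Compute tip speed:
  v_tip = omega * R = 1.7802 * 34.5 = 61.418 m/s
Tip speed ratio:
  TSR = v_tip / v_wind = 61.418 / 9.8 = 6.267

6.267


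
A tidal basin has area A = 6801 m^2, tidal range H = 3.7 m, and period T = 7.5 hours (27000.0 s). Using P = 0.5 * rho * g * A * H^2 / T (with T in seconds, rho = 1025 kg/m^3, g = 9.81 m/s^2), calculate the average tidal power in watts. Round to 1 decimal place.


Convert period to seconds: T = 7.5 * 3600 = 27000.0 s
H^2 = 3.7^2 = 13.69
P = 0.5 * rho * g * A * H^2 / T
P = 0.5 * 1025 * 9.81 * 6801 * 13.69 / 27000.0
P = 17337.1 W

17337.1


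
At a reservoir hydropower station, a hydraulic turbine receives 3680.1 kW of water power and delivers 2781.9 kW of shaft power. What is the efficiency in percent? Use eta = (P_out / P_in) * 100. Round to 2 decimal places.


Turbine efficiency = (output power / input power) * 100
eta = (2781.9 / 3680.1) * 100
eta = 75.59%

75.59


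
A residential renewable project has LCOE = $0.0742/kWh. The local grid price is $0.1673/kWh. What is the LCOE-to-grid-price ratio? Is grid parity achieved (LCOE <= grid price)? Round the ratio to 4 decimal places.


Compare LCOE to grid price:
  LCOE = $0.0742/kWh, Grid price = $0.1673/kWh
  Ratio = LCOE / grid_price = 0.0742 / 0.1673 = 0.4435
  Grid parity achieved (ratio <= 1)? yes

0.4435


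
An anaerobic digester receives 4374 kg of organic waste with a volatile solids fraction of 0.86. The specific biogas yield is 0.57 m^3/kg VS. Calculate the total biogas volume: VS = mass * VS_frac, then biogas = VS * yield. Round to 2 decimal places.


Compute volatile solids:
  VS = mass * VS_fraction = 4374 * 0.86 = 3761.64 kg
Calculate biogas volume:
  Biogas = VS * specific_yield = 3761.64 * 0.57
  Biogas = 2144.13 m^3

2144.13


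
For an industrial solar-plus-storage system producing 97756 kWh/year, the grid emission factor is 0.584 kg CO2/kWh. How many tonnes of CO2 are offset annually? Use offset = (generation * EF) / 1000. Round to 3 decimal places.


CO2 offset in kg = generation * emission_factor
CO2 offset = 97756 * 0.584 = 57089.5 kg
Convert to tonnes:
  CO2 offset = 57089.5 / 1000 = 57.090 tonnes

57.090


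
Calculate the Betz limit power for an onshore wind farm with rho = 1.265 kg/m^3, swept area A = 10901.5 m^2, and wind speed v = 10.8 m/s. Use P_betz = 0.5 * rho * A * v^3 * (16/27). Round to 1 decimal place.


The Betz coefficient Cp_max = 16/27 = 0.5926
v^3 = 10.8^3 = 1259.712
P_betz = 0.5 * rho * A * v^3 * Cp_max
P_betz = 0.5 * 1.265 * 10901.5 * 1259.712 * 0.5926
P_betz = 5147238.3 W

5147238.3


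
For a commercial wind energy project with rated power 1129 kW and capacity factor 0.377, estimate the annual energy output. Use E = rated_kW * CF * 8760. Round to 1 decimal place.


Annual energy = rated_kW * capacity_factor * hours_per_year
Given: P_rated = 1129 kW, CF = 0.377, hours = 8760
E = 1129 * 0.377 * 8760
E = 3728545.1 kWh

3728545.1


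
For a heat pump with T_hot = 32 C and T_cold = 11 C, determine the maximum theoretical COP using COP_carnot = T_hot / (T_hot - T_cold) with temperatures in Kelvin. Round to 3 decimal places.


Convert to Kelvin:
  T_hot = 32 + 273.15 = 305.15 K
  T_cold = 11 + 273.15 = 284.15 K
Apply Carnot COP formula:
  COP = T_hot_K / (T_hot_K - T_cold_K) = 305.15 / 21.0
  COP = 14.531

14.531


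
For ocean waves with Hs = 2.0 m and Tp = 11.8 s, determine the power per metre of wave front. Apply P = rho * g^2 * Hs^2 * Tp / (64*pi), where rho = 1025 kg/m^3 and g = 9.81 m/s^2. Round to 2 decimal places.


Apply wave power formula:
  g^2 = 9.81^2 = 96.2361
  Hs^2 = 2.0^2 = 4.0
  Numerator = rho * g^2 * Hs^2 * Tp = 1025 * 96.2361 * 4.0 * 11.8 = 4655902.52
  Denominator = 64 * pi = 201.0619
  P = 4655902.52 / 201.0619 = 23156.56 W/m

23156.56


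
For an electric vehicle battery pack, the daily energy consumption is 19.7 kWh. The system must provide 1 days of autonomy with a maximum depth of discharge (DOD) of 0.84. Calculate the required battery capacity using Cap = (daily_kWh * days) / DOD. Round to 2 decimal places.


Total energy needed = daily * days = 19.7 * 1 = 19.7 kWh
Account for depth of discharge:
  Cap = total_energy / DOD = 19.7 / 0.84
  Cap = 23.45 kWh

23.45


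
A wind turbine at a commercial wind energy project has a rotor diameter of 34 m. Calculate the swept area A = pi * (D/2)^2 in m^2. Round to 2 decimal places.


Compute the rotor radius:
  r = D / 2 = 34 / 2 = 17.0 m
Calculate swept area:
  A = pi * r^2 = pi * 17.0^2
  A = 907.92 m^2

907.92


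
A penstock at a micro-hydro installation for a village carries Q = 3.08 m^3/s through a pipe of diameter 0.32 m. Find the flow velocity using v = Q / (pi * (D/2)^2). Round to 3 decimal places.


Compute pipe cross-sectional area:
  A = pi * (D/2)^2 = pi * (0.32/2)^2 = 0.0804 m^2
Calculate velocity:
  v = Q / A = 3.08 / 0.0804
  v = 38.297 m/s

38.297


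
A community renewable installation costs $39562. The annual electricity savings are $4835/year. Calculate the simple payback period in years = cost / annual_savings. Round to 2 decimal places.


Simple payback period = initial cost / annual savings
Payback = 39562 / 4835
Payback = 8.18 years

8.18


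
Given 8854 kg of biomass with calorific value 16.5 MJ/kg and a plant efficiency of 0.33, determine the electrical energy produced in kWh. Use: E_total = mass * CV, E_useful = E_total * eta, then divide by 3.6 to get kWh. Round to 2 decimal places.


Total energy = mass * CV = 8854 * 16.5 = 146091.0 MJ
Useful energy = total * eta = 146091.0 * 0.33 = 48210.03 MJ
Convert to kWh: 48210.03 / 3.6
Useful energy = 13391.68 kWh

13391.68


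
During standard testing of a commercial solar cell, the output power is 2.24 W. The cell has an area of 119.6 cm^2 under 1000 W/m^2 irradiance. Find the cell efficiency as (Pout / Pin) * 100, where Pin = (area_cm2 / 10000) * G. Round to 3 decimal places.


First compute the input power:
  Pin = area_cm2 / 10000 * G = 119.6 / 10000 * 1000 = 11.96 W
Then compute efficiency:
  Efficiency = (Pout / Pin) * 100 = (2.24 / 11.96) * 100
  Efficiency = 18.729%

18.729


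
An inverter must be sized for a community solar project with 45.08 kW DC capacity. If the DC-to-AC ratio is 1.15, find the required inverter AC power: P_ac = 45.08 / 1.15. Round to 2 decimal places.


The inverter AC capacity is determined by the DC/AC ratio.
Given: P_dc = 45.08 kW, DC/AC ratio = 1.15
P_ac = P_dc / ratio = 45.08 / 1.15
P_ac = 39.20 kW

39.20


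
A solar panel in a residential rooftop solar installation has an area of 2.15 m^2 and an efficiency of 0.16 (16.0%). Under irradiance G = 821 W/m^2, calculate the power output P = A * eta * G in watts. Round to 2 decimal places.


Use the solar power formula P = A * eta * G.
Given: A = 2.15 m^2, eta = 0.16, G = 821 W/m^2
P = 2.15 * 0.16 * 821
P = 282.42 W

282.42


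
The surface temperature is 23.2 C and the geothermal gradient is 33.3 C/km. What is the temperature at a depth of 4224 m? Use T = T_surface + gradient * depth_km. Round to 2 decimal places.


Convert depth to km: 4224 / 1000 = 4.224 km
Temperature increase = gradient * depth_km = 33.3 * 4.224 = 140.66 C
Temperature at depth = T_surface + delta_T = 23.2 + 140.66
T = 163.86 C

163.86


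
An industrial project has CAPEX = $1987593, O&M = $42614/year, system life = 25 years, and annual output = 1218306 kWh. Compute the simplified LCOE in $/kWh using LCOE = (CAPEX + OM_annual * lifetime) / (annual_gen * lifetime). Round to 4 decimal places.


Total cost = CAPEX + OM * lifetime = 1987593 + 42614 * 25 = 1987593 + 1065350 = 3052943
Total generation = annual * lifetime = 1218306 * 25 = 30457650 kWh
LCOE = 3052943 / 30457650
LCOE = 0.1002 $/kWh

0.1002


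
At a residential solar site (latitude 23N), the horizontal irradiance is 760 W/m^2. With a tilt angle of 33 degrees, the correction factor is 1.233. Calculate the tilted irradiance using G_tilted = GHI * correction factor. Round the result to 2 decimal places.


Identify the given values:
  GHI = 760 W/m^2, tilt correction factor = 1.233
Apply the formula G_tilted = GHI * factor:
  G_tilted = 760 * 1.233
  G_tilted = 937.08 W/m^2

937.08


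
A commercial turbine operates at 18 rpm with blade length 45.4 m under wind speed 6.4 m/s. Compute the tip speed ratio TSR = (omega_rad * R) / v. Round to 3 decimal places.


Convert rotational speed to rad/s:
  omega = 18 * 2 * pi / 60 = 1.885 rad/s
Compute tip speed:
  v_tip = omega * R = 1.885 * 45.4 = 85.577 m/s
Tip speed ratio:
  TSR = v_tip / v_wind = 85.577 / 6.4 = 13.371

13.371


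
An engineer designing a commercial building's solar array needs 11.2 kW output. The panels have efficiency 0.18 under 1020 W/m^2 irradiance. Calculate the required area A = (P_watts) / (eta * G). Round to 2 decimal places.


Convert target power to watts: P = 11.2 * 1000 = 11200.0 W
Compute denominator: eta * G = 0.18 * 1020 = 183.6
Required area A = P / (eta * G) = 11200.0 / 183.6
A = 61.00 m^2

61.00


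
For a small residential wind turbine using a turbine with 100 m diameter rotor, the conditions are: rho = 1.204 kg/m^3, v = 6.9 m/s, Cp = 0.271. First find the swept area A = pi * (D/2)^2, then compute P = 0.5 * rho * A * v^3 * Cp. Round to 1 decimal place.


Step 1 -- Compute swept area:
  A = pi * (D/2)^2 = pi * (100/2)^2 = 7853.98 m^2
Step 2 -- Apply wind power equation:
  P = 0.5 * rho * A * v^3 * Cp
  v^3 = 6.9^3 = 328.509
  P = 0.5 * 1.204 * 7853.98 * 328.509 * 0.271
  P = 420923.3 W

420923.3


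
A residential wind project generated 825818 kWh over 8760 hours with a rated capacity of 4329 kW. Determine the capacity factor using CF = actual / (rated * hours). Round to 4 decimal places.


Capacity factor = actual output / maximum possible output
Maximum possible = rated * hours = 4329 * 8760 = 37922040 kWh
CF = 825818 / 37922040
CF = 0.0218

0.0218


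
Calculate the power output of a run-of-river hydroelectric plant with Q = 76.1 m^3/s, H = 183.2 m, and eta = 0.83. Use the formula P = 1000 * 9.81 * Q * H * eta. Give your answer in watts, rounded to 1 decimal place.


Apply the hydropower formula P = rho * g * Q * H * eta
rho * g = 1000 * 9.81 = 9810.0
P = 9810.0 * 76.1 * 183.2 * 0.83
P = 113516038.3 W

113516038.3


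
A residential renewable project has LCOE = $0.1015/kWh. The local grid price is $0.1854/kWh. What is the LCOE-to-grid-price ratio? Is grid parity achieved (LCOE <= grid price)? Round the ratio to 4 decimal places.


Compare LCOE to grid price:
  LCOE = $0.1015/kWh, Grid price = $0.1854/kWh
  Ratio = LCOE / grid_price = 0.1015 / 0.1854 = 0.5475
  Grid parity achieved (ratio <= 1)? yes

0.5475


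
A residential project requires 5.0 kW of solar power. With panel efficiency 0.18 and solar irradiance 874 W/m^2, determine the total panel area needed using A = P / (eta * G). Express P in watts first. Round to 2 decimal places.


Convert target power to watts: P = 5.0 * 1000 = 5000.0 W
Compute denominator: eta * G = 0.18 * 874 = 157.32
Required area A = P / (eta * G) = 5000.0 / 157.32
A = 31.78 m^2

31.78


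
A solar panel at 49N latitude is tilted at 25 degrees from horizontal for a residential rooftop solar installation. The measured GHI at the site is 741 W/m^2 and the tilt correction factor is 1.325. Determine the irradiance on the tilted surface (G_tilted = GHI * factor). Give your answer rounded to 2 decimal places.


Identify the given values:
  GHI = 741 W/m^2, tilt correction factor = 1.325
Apply the formula G_tilted = GHI * factor:
  G_tilted = 741 * 1.325
  G_tilted = 981.83 W/m^2

981.83


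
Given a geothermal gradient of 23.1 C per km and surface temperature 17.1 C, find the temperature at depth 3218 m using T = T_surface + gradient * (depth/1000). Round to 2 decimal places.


Convert depth to km: 3218 / 1000 = 3.218 km
Temperature increase = gradient * depth_km = 23.1 * 3.218 = 74.34 C
Temperature at depth = T_surface + delta_T = 17.1 + 74.34
T = 91.44 C

91.44


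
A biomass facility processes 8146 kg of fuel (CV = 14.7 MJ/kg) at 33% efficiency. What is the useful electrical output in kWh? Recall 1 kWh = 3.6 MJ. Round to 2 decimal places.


Total energy = mass * CV = 8146 * 14.7 = 119746.2 MJ
Useful energy = total * eta = 119746.2 * 0.33 = 39516.25 MJ
Convert to kWh: 39516.25 / 3.6
Useful energy = 10976.74 kWh

10976.74


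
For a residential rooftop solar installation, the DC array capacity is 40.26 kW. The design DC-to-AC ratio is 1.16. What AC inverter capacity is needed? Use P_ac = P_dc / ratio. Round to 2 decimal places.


The inverter AC capacity is determined by the DC/AC ratio.
Given: P_dc = 40.26 kW, DC/AC ratio = 1.16
P_ac = P_dc / ratio = 40.26 / 1.16
P_ac = 34.71 kW

34.71


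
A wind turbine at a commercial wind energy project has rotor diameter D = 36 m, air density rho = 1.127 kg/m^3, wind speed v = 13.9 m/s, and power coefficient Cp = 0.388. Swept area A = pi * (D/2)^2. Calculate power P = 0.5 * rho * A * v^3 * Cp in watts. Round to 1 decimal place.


Step 1 -- Compute swept area:
  A = pi * (D/2)^2 = pi * (36/2)^2 = 1017.88 m^2
Step 2 -- Apply wind power equation:
  P = 0.5 * rho * A * v^3 * Cp
  v^3 = 13.9^3 = 2685.619
  P = 0.5 * 1.127 * 1017.88 * 2685.619 * 0.388
  P = 597674.8 W

597674.8


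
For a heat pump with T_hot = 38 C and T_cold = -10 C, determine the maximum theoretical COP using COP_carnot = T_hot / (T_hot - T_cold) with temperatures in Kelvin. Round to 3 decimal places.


Convert to Kelvin:
  T_hot = 38 + 273.15 = 311.15 K
  T_cold = -10 + 273.15 = 263.15 K
Apply Carnot COP formula:
  COP = T_hot_K / (T_hot_K - T_cold_K) = 311.15 / 48.0
  COP = 6.482

6.482


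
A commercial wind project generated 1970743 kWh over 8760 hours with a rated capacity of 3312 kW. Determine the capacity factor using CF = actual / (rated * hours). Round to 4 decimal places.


Capacity factor = actual output / maximum possible output
Maximum possible = rated * hours = 3312 * 8760 = 29013120 kWh
CF = 1970743 / 29013120
CF = 0.0679

0.0679


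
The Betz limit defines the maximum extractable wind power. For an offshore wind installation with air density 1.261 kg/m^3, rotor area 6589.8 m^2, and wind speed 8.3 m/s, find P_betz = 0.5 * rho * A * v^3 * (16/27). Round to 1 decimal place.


The Betz coefficient Cp_max = 16/27 = 0.5926
v^3 = 8.3^3 = 571.787
P_betz = 0.5 * rho * A * v^3 * Cp_max
P_betz = 0.5 * 1.261 * 6589.8 * 571.787 * 0.5926
P_betz = 1407822.2 W

1407822.2


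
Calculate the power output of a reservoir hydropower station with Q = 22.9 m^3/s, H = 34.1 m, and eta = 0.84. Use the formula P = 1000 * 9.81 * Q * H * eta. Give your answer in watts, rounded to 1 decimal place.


Apply the hydropower formula P = rho * g * Q * H * eta
rho * g = 1000 * 9.81 = 9810.0
P = 9810.0 * 22.9 * 34.1 * 0.84
P = 6434846.0 W

6434846.0


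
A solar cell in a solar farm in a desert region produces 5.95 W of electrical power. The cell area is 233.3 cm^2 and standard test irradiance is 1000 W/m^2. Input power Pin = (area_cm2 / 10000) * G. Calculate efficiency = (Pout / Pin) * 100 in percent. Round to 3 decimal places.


First compute the input power:
  Pin = area_cm2 / 10000 * G = 233.3 / 10000 * 1000 = 23.33 W
Then compute efficiency:
  Efficiency = (Pout / Pin) * 100 = (5.95 / 23.33) * 100
  Efficiency = 25.504%

25.504


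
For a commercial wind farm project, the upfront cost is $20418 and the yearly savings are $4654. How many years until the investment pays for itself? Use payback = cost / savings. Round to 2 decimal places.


Simple payback period = initial cost / annual savings
Payback = 20418 / 4654
Payback = 4.39 years

4.39


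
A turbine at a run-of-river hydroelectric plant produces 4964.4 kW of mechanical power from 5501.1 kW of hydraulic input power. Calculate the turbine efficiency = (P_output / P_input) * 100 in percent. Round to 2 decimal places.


Turbine efficiency = (output power / input power) * 100
eta = (4964.4 / 5501.1) * 100
eta = 90.24%

90.24


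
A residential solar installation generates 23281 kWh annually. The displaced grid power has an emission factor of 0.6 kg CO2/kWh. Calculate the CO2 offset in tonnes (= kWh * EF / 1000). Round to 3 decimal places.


CO2 offset in kg = generation * emission_factor
CO2 offset = 23281 * 0.6 = 13968.6 kg
Convert to tonnes:
  CO2 offset = 13968.6 / 1000 = 13.969 tonnes

13.969


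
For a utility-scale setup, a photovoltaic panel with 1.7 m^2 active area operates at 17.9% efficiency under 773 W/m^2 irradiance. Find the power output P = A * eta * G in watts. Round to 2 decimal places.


Use the solar power formula P = A * eta * G.
Given: A = 1.7 m^2, eta = 0.179, G = 773 W/m^2
P = 1.7 * 0.179 * 773
P = 235.22 W

235.22


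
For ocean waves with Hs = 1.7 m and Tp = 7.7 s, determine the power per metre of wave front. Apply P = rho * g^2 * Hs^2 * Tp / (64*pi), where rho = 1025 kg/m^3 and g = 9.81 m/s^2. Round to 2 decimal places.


Apply wave power formula:
  g^2 = 9.81^2 = 96.2361
  Hs^2 = 1.7^2 = 2.89
  Numerator = rho * g^2 * Hs^2 * Tp = 1025 * 96.2361 * 2.89 * 7.7 = 2195080.48
  Denominator = 64 * pi = 201.0619
  P = 2195080.48 / 201.0619 = 10917.43 W/m

10917.43


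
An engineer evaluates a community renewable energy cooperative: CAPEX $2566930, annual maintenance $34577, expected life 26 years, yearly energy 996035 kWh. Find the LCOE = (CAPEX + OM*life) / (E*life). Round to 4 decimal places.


Total cost = CAPEX + OM * lifetime = 2566930 + 34577 * 26 = 2566930 + 899002 = 3465932
Total generation = annual * lifetime = 996035 * 26 = 25896910 kWh
LCOE = 3465932 / 25896910
LCOE = 0.1338 $/kWh

0.1338


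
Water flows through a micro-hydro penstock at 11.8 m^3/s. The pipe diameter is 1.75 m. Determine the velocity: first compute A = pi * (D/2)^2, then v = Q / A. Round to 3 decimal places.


Compute pipe cross-sectional area:
  A = pi * (D/2)^2 = pi * (1.75/2)^2 = 2.4053 m^2
Calculate velocity:
  v = Q / A = 11.8 / 2.4053
  v = 4.906 m/s

4.906


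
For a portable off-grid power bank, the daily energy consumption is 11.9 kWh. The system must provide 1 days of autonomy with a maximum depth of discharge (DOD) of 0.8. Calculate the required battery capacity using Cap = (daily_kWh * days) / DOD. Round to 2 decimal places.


Total energy needed = daily * days = 11.9 * 1 = 11.9 kWh
Account for depth of discharge:
  Cap = total_energy / DOD = 11.9 / 0.8
  Cap = 14.88 kWh

14.88


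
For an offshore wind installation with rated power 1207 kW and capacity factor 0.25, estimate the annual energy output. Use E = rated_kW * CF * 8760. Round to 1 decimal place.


Annual energy = rated_kW * capacity_factor * hours_per_year
Given: P_rated = 1207 kW, CF = 0.25, hours = 8760
E = 1207 * 0.25 * 8760
E = 2643330.0 kWh

2643330.0


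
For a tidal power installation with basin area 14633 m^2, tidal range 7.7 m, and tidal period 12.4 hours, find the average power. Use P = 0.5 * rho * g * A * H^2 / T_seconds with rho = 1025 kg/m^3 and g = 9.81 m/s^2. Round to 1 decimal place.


Convert period to seconds: T = 12.4 * 3600 = 44640.0 s
H^2 = 7.7^2 = 59.29
P = 0.5 * rho * g * A * H^2 / T
P = 0.5 * 1025 * 9.81 * 14633 * 59.29 / 44640.0
P = 97713.3 W

97713.3


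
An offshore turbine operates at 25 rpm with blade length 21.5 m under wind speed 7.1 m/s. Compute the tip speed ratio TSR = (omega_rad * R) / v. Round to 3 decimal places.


Convert rotational speed to rad/s:
  omega = 25 * 2 * pi / 60 = 2.618 rad/s
Compute tip speed:
  v_tip = omega * R = 2.618 * 21.5 = 56.287 m/s
Tip speed ratio:
  TSR = v_tip / v_wind = 56.287 / 7.1 = 7.928

7.928


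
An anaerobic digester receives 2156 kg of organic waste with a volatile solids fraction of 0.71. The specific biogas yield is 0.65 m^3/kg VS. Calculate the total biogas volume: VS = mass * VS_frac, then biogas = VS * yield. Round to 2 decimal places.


Compute volatile solids:
  VS = mass * VS_fraction = 2156 * 0.71 = 1530.76 kg
Calculate biogas volume:
  Biogas = VS * specific_yield = 1530.76 * 0.65
  Biogas = 994.99 m^3

994.99


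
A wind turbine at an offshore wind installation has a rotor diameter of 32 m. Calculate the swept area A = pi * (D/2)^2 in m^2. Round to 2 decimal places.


Compute the rotor radius:
  r = D / 2 = 32 / 2 = 16.0 m
Calculate swept area:
  A = pi * r^2 = pi * 16.0^2
  A = 804.25 m^2

804.25


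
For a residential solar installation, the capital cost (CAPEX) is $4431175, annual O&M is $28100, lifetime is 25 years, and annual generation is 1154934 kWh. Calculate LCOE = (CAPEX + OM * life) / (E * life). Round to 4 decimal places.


Total cost = CAPEX + OM * lifetime = 4431175 + 28100 * 25 = 4431175 + 702500 = 5133675
Total generation = annual * lifetime = 1154934 * 25 = 28873350 kWh
LCOE = 5133675 / 28873350
LCOE = 0.1778 $/kWh

0.1778


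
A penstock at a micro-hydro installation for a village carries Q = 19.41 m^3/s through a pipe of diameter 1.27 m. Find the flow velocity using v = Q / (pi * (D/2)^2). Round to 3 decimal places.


Compute pipe cross-sectional area:
  A = pi * (D/2)^2 = pi * (1.27/2)^2 = 1.2668 m^2
Calculate velocity:
  v = Q / A = 19.41 / 1.2668
  v = 15.322 m/s

15.322


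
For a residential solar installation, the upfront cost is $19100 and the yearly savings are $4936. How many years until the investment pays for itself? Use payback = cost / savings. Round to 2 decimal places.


Simple payback period = initial cost / annual savings
Payback = 19100 / 4936
Payback = 3.87 years

3.87


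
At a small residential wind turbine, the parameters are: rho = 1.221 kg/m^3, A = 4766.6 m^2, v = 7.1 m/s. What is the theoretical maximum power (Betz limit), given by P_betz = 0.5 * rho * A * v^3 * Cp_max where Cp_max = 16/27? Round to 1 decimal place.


The Betz coefficient Cp_max = 16/27 = 0.5926
v^3 = 7.1^3 = 357.911
P_betz = 0.5 * rho * A * v^3 * Cp_max
P_betz = 0.5 * 1.221 * 4766.6 * 357.911 * 0.5926
P_betz = 617199.6 W

617199.6


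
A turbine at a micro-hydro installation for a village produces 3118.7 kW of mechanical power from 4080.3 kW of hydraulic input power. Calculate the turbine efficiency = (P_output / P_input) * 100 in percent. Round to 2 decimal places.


Turbine efficiency = (output power / input power) * 100
eta = (3118.7 / 4080.3) * 100
eta = 76.43%

76.43


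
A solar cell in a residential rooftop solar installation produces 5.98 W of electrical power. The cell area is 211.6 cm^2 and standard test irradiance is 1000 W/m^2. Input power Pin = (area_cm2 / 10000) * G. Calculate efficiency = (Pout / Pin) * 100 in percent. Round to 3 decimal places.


First compute the input power:
  Pin = area_cm2 / 10000 * G = 211.6 / 10000 * 1000 = 21.16 W
Then compute efficiency:
  Efficiency = (Pout / Pin) * 100 = (5.98 / 21.16) * 100
  Efficiency = 28.261%

28.261


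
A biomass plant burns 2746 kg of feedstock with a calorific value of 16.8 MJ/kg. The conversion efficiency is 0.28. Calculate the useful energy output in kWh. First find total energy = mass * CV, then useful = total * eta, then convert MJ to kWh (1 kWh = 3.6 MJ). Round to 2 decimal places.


Total energy = mass * CV = 2746 * 16.8 = 46132.8 MJ
Useful energy = total * eta = 46132.8 * 0.28 = 12917.18 MJ
Convert to kWh: 12917.18 / 3.6
Useful energy = 3588.11 kWh

3588.11


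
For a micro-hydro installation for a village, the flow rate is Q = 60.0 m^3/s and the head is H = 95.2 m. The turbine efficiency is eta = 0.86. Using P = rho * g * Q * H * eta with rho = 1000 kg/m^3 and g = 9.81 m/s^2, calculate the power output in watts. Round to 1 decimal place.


Apply the hydropower formula P = rho * g * Q * H * eta
rho * g = 1000 * 9.81 = 9810.0
P = 9810.0 * 60.0 * 95.2 * 0.86
P = 48189859.2 W

48189859.2


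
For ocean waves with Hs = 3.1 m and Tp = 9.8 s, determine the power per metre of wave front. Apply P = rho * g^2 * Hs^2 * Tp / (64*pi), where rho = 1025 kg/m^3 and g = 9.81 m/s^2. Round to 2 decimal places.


Apply wave power formula:
  g^2 = 9.81^2 = 96.2361
  Hs^2 = 3.1^2 = 9.61
  Numerator = rho * g^2 * Hs^2 * Tp = 1025 * 96.2361 * 9.61 * 9.8 = 9289906.51
  Denominator = 64 * pi = 201.0619
  P = 9289906.51 / 201.0619 = 46204.20 W/m

46204.20


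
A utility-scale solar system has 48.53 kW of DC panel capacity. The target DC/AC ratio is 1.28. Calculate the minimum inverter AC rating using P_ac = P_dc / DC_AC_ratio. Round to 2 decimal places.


The inverter AC capacity is determined by the DC/AC ratio.
Given: P_dc = 48.53 kW, DC/AC ratio = 1.28
P_ac = P_dc / ratio = 48.53 / 1.28
P_ac = 37.91 kW

37.91


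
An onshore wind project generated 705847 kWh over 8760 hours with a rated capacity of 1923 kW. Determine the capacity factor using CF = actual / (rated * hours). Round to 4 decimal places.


Capacity factor = actual output / maximum possible output
Maximum possible = rated * hours = 1923 * 8760 = 16845480 kWh
CF = 705847 / 16845480
CF = 0.0419

0.0419


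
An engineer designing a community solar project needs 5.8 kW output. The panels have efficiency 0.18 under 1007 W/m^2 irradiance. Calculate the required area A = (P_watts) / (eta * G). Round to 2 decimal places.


Convert target power to watts: P = 5.8 * 1000 = 5800.0 W
Compute denominator: eta * G = 0.18 * 1007 = 181.26
Required area A = P / (eta * G) = 5800.0 / 181.26
A = 32.00 m^2

32.00


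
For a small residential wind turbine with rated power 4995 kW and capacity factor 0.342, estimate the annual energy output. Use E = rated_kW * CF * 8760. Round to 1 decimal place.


Annual energy = rated_kW * capacity_factor * hours_per_year
Given: P_rated = 4995 kW, CF = 0.342, hours = 8760
E = 4995 * 0.342 * 8760
E = 14964620.4 kWh

14964620.4


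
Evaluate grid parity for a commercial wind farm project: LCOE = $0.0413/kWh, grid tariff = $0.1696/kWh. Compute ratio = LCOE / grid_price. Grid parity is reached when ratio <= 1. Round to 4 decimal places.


Compare LCOE to grid price:
  LCOE = $0.0413/kWh, Grid price = $0.1696/kWh
  Ratio = LCOE / grid_price = 0.0413 / 0.1696 = 0.2435
  Grid parity achieved (ratio <= 1)? yes

0.2435


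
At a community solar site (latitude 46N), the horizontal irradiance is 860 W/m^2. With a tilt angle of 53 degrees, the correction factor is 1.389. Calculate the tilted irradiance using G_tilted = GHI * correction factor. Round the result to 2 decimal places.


Identify the given values:
  GHI = 860 W/m^2, tilt correction factor = 1.389
Apply the formula G_tilted = GHI * factor:
  G_tilted = 860 * 1.389
  G_tilted = 1194.54 W/m^2

1194.54


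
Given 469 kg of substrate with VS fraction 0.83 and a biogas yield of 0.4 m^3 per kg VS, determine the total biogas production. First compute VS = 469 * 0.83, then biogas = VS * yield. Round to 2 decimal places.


Compute volatile solids:
  VS = mass * VS_fraction = 469 * 0.83 = 389.27 kg
Calculate biogas volume:
  Biogas = VS * specific_yield = 389.27 * 0.4
  Biogas = 155.71 m^3

155.71


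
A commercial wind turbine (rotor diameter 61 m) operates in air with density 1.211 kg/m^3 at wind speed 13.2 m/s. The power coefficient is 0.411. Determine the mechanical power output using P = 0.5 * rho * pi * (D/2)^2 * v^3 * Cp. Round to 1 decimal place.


Step 1 -- Compute swept area:
  A = pi * (D/2)^2 = pi * (61/2)^2 = 2922.47 m^2
Step 2 -- Apply wind power equation:
  P = 0.5 * rho * A * v^3 * Cp
  v^3 = 13.2^3 = 2299.968
  P = 0.5 * 1.211 * 2922.47 * 2299.968 * 0.411
  P = 1672735.7 W

1672735.7


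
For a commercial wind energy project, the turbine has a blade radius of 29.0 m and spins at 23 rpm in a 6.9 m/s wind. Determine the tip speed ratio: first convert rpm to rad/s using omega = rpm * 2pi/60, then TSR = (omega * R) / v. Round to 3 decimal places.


Convert rotational speed to rad/s:
  omega = 23 * 2 * pi / 60 = 2.4086 rad/s
Compute tip speed:
  v_tip = omega * R = 2.4086 * 29.0 = 69.848 m/s
Tip speed ratio:
  TSR = v_tip / v_wind = 69.848 / 6.9 = 10.123

10.123


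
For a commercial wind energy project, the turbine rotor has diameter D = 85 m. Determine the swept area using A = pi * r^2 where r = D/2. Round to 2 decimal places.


Compute the rotor radius:
  r = D / 2 = 85 / 2 = 42.5 m
Calculate swept area:
  A = pi * r^2 = pi * 42.5^2
  A = 5674.50 m^2

5674.50


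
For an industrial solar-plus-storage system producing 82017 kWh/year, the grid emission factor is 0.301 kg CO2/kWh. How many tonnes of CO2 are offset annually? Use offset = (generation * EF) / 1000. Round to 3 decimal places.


CO2 offset in kg = generation * emission_factor
CO2 offset = 82017 * 0.301 = 24687.12 kg
Convert to tonnes:
  CO2 offset = 24687.12 / 1000 = 24.687 tonnes

24.687


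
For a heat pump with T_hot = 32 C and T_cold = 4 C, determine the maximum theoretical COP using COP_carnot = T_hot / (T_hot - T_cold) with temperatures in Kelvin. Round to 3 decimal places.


Convert to Kelvin:
  T_hot = 32 + 273.15 = 305.15 K
  T_cold = 4 + 273.15 = 277.15 K
Apply Carnot COP formula:
  COP = T_hot_K / (T_hot_K - T_cold_K) = 305.15 / 28.0
  COP = 10.898

10.898


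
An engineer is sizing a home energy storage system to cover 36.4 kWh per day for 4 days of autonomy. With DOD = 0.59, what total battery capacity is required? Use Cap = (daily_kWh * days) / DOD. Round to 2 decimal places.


Total energy needed = daily * days = 36.4 * 4 = 145.6 kWh
Account for depth of discharge:
  Cap = total_energy / DOD = 145.6 / 0.59
  Cap = 246.78 kWh

246.78


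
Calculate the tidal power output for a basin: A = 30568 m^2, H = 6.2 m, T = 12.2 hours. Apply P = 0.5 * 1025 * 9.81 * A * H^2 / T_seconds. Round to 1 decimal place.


Convert period to seconds: T = 12.2 * 3600 = 43920.0 s
H^2 = 6.2^2 = 38.44
P = 0.5 * rho * g * A * H^2 / T
P = 0.5 * 1025 * 9.81 * 30568 * 38.44 / 43920.0
P = 134508.9 W

134508.9


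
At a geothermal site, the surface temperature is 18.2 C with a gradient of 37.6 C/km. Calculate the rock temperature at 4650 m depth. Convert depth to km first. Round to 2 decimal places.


Convert depth to km: 4650 / 1000 = 4.65 km
Temperature increase = gradient * depth_km = 37.6 * 4.65 = 174.84 C
Temperature at depth = T_surface + delta_T = 18.2 + 174.84
T = 193.04 C

193.04
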